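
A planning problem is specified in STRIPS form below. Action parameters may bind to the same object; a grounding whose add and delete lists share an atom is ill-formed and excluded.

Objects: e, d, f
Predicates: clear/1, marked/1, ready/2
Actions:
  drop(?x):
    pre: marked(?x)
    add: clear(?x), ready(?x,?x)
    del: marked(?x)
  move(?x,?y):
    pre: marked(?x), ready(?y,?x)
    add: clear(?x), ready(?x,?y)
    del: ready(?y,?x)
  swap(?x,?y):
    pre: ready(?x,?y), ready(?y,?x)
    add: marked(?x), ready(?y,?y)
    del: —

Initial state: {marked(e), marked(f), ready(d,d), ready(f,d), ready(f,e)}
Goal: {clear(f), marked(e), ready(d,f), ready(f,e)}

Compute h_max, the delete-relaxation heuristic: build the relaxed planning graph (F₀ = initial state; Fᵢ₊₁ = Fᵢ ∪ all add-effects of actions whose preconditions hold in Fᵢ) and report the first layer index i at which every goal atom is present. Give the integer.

F0 = init (5 atoms)
F1 = F0 ∪ {clear(e), clear(f), marked(d), ready(e,e), ready(e,f), ready(f,f)}  (11 atoms)
F2 = F1 ∪ {clear(d), ready(d,f)}  (13 atoms)
goal ⊆ F2  ⇒  h_max = 2

2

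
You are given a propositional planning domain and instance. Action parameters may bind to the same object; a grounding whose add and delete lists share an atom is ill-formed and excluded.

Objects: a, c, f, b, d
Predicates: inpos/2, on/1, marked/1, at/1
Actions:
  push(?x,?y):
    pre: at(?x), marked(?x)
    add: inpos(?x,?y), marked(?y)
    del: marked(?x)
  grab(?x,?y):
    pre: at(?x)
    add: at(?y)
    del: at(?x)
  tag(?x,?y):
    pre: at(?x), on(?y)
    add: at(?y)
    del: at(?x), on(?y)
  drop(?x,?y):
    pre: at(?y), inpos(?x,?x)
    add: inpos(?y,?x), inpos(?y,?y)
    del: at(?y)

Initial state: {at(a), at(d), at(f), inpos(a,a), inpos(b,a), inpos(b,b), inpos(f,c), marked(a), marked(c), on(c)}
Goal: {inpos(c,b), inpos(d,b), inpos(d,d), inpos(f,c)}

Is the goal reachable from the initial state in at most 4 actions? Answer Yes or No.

Yes

1. grab(a,c)  →  {at(c), at(d), at(f), inpos(a,a), inpos(b,a), inpos(b,b), inpos(f,c), marked(a), marked(c), on(c)}
2. push(c,b)  →  {at(c), at(d), at(f), inpos(a,a), inpos(b,a), inpos(b,b), inpos(c,b), inpos(f,c), marked(a), marked(b), on(c)}
3. drop(b,d)  →  {at(c), at(f), inpos(a,a), inpos(b,a), inpos(b,b), inpos(c,b), inpos(d,b), inpos(d,d), inpos(f,c), marked(a), marked(b), on(c)}
optimal plan length = 3; 3 ≤ 4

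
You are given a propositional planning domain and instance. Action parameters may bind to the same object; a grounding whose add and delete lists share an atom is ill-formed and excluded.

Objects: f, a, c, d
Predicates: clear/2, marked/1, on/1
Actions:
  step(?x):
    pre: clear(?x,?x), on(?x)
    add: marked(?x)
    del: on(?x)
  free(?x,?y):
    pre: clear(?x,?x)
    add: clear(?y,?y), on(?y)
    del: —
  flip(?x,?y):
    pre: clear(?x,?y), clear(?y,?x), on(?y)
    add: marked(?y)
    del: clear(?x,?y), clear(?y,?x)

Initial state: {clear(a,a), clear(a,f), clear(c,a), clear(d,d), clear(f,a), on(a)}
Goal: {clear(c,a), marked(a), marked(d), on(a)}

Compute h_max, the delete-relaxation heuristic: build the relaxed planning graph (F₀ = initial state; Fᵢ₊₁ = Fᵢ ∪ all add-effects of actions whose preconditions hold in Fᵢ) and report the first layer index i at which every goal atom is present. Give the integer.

2

F0 = init (6 atoms)
F1 = F0 ∪ {clear(c,c), clear(f,f), marked(a), on(c), on(d), on(f)}  (12 atoms)
F2 = F1 ∪ {marked(c), marked(d), marked(f)}  (15 atoms)
goal ⊆ F2  ⇒  h_max = 2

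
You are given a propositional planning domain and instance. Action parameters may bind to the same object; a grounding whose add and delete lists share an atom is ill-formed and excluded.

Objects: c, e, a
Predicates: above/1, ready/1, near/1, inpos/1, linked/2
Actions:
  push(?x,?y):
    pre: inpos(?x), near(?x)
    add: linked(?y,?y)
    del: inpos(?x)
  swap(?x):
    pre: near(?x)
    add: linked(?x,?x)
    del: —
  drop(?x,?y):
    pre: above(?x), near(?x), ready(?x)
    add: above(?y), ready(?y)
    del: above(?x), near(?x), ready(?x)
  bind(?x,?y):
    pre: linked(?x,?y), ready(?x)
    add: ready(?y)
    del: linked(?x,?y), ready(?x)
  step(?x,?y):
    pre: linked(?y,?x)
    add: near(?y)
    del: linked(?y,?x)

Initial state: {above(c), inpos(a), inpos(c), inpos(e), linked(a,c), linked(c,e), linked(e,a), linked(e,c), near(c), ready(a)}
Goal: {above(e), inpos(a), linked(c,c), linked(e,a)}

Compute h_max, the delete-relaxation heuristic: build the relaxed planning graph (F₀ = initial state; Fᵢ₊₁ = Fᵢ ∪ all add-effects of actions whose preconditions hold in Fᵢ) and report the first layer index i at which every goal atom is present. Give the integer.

F0 = init (10 atoms)
F1 = F0 ∪ {linked(a,a), linked(c,c), linked(e,e), near(a), near(e), ready(c)}  (16 atoms)
F2 = F1 ∪ {above(a), above(e), ready(e)}  (19 atoms)
goal ⊆ F2  ⇒  h_max = 2

2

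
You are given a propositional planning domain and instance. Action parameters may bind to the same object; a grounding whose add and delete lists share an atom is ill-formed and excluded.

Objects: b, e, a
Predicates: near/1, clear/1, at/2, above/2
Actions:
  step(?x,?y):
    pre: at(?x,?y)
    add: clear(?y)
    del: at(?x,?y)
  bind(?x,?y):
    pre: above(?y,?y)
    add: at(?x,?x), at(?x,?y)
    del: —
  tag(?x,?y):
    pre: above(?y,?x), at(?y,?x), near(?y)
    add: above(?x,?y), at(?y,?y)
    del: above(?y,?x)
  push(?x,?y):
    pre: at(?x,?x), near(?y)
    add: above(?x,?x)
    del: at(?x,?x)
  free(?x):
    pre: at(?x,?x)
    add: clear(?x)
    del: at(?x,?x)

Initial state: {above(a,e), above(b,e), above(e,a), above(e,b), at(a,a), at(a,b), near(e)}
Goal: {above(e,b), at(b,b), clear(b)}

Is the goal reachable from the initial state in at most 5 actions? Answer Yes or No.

1. step(a,b)  →  {above(a,e), above(b,e), above(e,a), above(e,b), at(a,a), clear(b), near(e)}
2. push(a,e)  →  {above(a,a), above(a,e), above(b,e), above(e,a), above(e,b), clear(b), near(e)}
3. bind(b,a)  →  {above(a,a), above(a,e), above(b,e), above(e,a), above(e,b), at(b,a), at(b,b), clear(b), near(e)}
optimal plan length = 3; 3 ≤ 5

Yes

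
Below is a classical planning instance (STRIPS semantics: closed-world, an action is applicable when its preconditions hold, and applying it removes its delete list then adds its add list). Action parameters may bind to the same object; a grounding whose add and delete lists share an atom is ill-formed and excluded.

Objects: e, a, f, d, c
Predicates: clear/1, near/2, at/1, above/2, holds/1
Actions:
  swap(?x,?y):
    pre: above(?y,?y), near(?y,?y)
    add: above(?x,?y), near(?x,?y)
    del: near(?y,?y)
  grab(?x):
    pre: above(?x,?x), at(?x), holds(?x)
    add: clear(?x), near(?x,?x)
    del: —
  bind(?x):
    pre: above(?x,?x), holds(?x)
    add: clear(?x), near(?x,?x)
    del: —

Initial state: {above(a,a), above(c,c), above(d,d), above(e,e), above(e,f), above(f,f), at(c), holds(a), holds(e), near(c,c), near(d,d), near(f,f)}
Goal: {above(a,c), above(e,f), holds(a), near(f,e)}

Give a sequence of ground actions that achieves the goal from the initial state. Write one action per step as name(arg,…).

swap(a,c); bind(e); swap(f,e)

1. swap(a,c)  →  {above(a,a), above(a,c), above(c,c), above(d,d), above(e,e), above(e,f), above(f,f), at(c), holds(a), holds(e), near(a,c), near(d,d), near(f,f)}
2. bind(e)  →  {above(a,a), above(a,c), above(c,c), above(d,d), above(e,e), above(e,f), above(f,f), at(c), clear(e), holds(a), holds(e), near(a,c), near(d,d), near(e,e), near(f,f)}
3. swap(f,e)  →  {above(a,a), above(a,c), above(c,c), above(d,d), above(e,e), above(e,f), above(f,e), above(f,f), at(c), clear(e), holds(a), holds(e), near(a,c), near(d,d), near(f,e), near(f,f)}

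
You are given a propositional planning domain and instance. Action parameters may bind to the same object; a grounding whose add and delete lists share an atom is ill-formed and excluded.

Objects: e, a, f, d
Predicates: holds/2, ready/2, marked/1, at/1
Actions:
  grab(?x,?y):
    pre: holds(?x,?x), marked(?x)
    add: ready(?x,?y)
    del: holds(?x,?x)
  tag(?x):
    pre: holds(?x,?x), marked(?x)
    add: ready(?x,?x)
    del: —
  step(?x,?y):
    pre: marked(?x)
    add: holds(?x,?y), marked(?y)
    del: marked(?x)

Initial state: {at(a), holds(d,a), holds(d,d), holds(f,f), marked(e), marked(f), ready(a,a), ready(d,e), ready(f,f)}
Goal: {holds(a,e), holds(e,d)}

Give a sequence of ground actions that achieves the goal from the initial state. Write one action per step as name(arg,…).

1. step(e,a)  →  {at(a), holds(d,a), holds(d,d), holds(e,a), holds(f,f), marked(a), marked(f), ready(a,a), ready(d,e), ready(f,f)}
2. step(a,e)  →  {at(a), holds(a,e), holds(d,a), holds(d,d), holds(e,a), holds(f,f), marked(e), marked(f), ready(a,a), ready(d,e), ready(f,f)}
3. step(e,d)  →  {at(a), holds(a,e), holds(d,a), holds(d,d), holds(e,a), holds(e,d), holds(f,f), marked(d), marked(f), ready(a,a), ready(d,e), ready(f,f)}

step(e,a); step(a,e); step(e,d)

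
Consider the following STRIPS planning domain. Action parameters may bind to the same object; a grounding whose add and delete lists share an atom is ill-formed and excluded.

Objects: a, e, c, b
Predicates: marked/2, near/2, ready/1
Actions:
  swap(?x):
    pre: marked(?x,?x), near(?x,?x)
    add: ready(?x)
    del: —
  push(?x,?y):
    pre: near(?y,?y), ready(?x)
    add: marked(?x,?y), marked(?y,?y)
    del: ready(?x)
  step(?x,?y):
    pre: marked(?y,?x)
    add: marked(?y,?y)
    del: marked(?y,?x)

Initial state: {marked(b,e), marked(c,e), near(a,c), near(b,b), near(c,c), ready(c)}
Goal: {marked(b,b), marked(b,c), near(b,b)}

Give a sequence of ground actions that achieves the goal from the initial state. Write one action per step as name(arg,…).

push(c,b); swap(b); push(b,c)

1. push(c,b)  →  {marked(b,b), marked(b,e), marked(c,b), marked(c,e), near(a,c), near(b,b), near(c,c)}
2. swap(b)  →  {marked(b,b), marked(b,e), marked(c,b), marked(c,e), near(a,c), near(b,b), near(c,c), ready(b)}
3. push(b,c)  →  {marked(b,b), marked(b,c), marked(b,e), marked(c,b), marked(c,c), marked(c,e), near(a,c), near(b,b), near(c,c)}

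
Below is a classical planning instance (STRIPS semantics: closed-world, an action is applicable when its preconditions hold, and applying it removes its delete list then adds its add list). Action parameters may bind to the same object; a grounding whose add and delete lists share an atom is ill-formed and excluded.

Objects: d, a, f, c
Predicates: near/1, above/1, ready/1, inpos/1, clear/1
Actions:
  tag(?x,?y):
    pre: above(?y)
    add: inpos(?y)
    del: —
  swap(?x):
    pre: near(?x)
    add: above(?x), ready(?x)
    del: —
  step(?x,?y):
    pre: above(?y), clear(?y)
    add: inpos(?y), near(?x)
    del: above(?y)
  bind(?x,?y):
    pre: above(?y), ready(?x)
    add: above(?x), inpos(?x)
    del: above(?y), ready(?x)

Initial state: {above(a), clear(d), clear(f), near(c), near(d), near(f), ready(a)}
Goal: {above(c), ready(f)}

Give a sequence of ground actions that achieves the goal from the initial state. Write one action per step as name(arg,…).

1. swap(f)  →  {above(a), above(f), clear(d), clear(f), near(c), near(d), near(f), ready(a), ready(f)}
2. swap(c)  →  {above(a), above(c), above(f), clear(d), clear(f), near(c), near(d), near(f), ready(a), ready(c), ready(f)}

swap(f); swap(c)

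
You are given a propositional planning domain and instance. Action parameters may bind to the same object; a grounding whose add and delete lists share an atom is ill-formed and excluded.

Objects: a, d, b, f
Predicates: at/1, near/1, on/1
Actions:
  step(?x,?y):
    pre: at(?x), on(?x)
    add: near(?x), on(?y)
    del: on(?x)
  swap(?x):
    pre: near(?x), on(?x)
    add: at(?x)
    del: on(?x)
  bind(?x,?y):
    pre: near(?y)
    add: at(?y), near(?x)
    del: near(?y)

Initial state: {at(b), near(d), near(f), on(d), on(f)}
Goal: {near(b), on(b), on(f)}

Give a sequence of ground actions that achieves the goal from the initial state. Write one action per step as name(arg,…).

bind(b,d); step(d,b)

1. bind(b,d)  →  {at(b), at(d), near(b), near(f), on(d), on(f)}
2. step(d,b)  →  {at(b), at(d), near(b), near(d), near(f), on(b), on(f)}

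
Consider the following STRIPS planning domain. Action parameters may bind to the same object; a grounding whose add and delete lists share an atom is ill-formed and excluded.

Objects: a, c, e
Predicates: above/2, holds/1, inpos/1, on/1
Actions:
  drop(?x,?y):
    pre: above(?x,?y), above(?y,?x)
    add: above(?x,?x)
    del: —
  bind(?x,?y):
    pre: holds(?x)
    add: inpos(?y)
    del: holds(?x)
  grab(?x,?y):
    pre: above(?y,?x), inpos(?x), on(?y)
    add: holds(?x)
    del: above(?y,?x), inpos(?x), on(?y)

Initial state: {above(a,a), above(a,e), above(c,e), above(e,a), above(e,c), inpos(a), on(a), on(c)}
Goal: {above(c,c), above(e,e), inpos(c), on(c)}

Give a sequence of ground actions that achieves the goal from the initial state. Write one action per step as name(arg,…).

drop(c,e); drop(e,a); grab(a,a); bind(a,c)

1. drop(c,e)  →  {above(a,a), above(a,e), above(c,c), above(c,e), above(e,a), above(e,c), inpos(a), on(a), on(c)}
2. drop(e,a)  →  {above(a,a), above(a,e), above(c,c), above(c,e), above(e,a), above(e,c), above(e,e), inpos(a), on(a), on(c)}
3. grab(a,a)  →  {above(a,e), above(c,c), above(c,e), above(e,a), above(e,c), above(e,e), holds(a), on(c)}
4. bind(a,c)  →  {above(a,e), above(c,c), above(c,e), above(e,a), above(e,c), above(e,e), inpos(c), on(c)}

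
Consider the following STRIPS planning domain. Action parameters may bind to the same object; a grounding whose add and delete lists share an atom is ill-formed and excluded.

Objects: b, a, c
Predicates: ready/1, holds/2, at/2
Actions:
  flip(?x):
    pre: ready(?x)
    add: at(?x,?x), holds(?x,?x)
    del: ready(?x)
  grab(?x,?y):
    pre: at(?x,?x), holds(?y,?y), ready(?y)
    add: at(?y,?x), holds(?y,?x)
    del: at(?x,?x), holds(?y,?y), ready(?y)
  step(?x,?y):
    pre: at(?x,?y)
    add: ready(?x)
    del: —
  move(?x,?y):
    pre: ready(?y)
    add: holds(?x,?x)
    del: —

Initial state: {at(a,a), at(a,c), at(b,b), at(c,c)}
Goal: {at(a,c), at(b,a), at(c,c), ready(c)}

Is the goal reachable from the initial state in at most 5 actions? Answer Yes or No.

1. step(b,b)  →  {at(a,a), at(a,c), at(b,b), at(c,c), ready(b)}
2. step(c,c)  →  {at(a,a), at(a,c), at(b,b), at(c,c), ready(b), ready(c)}
3. move(b,b)  →  {at(a,a), at(a,c), at(b,b), at(c,c), holds(b,b), ready(b), ready(c)}
4. grab(a,b)  →  {at(a,c), at(b,a), at(b,b), at(c,c), holds(b,a), ready(c)}
optimal plan length = 4; 4 ≤ 5

Yes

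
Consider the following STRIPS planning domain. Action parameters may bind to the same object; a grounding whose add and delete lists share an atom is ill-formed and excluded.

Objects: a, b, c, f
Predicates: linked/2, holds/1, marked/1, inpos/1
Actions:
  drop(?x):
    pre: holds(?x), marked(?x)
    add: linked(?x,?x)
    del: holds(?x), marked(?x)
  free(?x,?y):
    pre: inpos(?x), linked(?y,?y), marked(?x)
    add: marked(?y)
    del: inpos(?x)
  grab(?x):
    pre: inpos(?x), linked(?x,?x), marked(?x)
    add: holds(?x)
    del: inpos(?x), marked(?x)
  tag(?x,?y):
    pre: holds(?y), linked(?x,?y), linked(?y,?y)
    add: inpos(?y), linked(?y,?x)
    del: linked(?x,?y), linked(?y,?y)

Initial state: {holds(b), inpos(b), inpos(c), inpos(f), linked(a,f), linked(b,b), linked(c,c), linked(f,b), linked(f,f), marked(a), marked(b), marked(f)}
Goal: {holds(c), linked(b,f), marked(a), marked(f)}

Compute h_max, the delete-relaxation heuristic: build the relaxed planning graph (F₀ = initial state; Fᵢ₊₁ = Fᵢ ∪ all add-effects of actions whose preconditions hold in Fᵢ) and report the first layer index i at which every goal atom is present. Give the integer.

2

F0 = init (12 atoms)
F1 = F0 ∪ {holds(f), linked(b,f), marked(c)}  (15 atoms)
F2 = F1 ∪ {holds(c), linked(f,a)}  (17 atoms)
goal ⊆ F2  ⇒  h_max = 2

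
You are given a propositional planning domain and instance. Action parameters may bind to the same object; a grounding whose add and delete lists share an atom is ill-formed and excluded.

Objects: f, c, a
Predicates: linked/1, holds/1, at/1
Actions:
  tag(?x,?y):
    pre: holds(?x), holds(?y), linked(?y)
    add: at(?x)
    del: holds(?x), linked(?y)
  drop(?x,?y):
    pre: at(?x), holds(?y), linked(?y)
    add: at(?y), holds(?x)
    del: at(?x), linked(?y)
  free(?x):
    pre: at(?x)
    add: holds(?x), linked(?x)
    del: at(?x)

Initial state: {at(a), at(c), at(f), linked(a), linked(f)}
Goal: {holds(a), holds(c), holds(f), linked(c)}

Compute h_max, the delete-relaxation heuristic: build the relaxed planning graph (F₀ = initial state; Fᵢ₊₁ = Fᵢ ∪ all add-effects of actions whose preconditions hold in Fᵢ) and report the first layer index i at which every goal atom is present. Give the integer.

F0 = init (5 atoms)
F1 = F0 ∪ {holds(a), holds(c), holds(f), linked(c)}  (9 atoms)
goal ⊆ F1  ⇒  h_max = 1

1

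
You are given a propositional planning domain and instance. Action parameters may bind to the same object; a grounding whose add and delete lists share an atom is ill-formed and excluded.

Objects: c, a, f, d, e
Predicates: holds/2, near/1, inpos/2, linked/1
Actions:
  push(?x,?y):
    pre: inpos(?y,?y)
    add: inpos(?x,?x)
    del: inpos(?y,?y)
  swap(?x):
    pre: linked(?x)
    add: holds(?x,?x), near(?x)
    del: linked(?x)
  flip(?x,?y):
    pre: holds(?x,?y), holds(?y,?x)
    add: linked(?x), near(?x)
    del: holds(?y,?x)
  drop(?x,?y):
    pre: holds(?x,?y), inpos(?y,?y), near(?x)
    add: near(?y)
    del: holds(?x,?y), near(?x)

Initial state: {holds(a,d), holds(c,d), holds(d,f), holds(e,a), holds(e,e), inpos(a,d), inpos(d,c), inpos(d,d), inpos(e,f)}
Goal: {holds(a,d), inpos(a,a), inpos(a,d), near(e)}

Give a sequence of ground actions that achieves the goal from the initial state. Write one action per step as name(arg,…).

push(a,d); flip(e,e)

1. push(a,d)  →  {holds(a,d), holds(c,d), holds(d,f), holds(e,a), holds(e,e), inpos(a,a), inpos(a,d), inpos(d,c), inpos(e,f)}
2. flip(e,e)  →  {holds(a,d), holds(c,d), holds(d,f), holds(e,a), inpos(a,a), inpos(a,d), inpos(d,c), inpos(e,f), linked(e), near(e)}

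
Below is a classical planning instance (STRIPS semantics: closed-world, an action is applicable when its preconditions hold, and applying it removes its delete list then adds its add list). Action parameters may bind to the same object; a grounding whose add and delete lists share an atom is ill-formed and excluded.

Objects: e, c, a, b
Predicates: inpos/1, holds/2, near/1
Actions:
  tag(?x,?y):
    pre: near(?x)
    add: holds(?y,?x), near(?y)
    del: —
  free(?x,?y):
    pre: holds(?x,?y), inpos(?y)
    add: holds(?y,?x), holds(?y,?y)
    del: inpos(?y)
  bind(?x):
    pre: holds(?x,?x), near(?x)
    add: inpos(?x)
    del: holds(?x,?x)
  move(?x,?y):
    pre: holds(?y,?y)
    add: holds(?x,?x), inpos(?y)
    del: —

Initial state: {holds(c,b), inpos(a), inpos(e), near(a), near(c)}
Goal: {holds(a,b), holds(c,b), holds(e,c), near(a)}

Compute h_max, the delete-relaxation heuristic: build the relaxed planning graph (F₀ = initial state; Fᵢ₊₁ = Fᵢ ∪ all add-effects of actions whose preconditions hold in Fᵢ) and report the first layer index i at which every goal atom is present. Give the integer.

F0 = init (5 atoms)
F1 = F0 ∪ {holds(a,a), holds(a,c), holds(b,a), holds(b,c), holds(c,a), holds(c,c), holds(e,a), holds(e,c), near(b), near(e)}  (15 atoms)
F2 = F1 ∪ {holds(a,b), holds(a,e), holds(b,b), holds(b,e), holds(c,e), holds(e,b), holds(e,e), inpos(c)}  (23 atoms)
goal ⊆ F2  ⇒  h_max = 2

2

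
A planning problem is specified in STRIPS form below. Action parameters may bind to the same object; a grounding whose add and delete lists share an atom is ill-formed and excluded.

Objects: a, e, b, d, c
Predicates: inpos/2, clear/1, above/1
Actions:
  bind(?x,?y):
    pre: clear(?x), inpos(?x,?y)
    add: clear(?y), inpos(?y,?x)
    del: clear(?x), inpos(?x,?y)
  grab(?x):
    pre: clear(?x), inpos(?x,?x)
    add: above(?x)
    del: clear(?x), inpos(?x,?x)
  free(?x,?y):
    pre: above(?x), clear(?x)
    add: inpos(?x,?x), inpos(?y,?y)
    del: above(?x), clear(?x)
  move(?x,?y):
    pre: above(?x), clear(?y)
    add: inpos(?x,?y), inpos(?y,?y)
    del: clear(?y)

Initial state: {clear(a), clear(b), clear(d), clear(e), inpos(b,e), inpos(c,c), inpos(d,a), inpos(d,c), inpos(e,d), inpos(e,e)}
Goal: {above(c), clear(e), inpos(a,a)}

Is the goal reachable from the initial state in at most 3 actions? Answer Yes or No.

1. bind(d,c)  →  {clear(a), clear(b), clear(c), clear(e), inpos(b,e), inpos(c,c), inpos(c,d), inpos(d,a), inpos(e,d), inpos(e,e)}
2. grab(c)  →  {above(c), clear(a), clear(b), clear(e), inpos(b,e), inpos(c,d), inpos(d,a), inpos(e,d), inpos(e,e)}
3. move(c,a)  →  {above(c), clear(b), clear(e), inpos(a,a), inpos(b,e), inpos(c,a), inpos(c,d), inpos(d,a), inpos(e,d), inpos(e,e)}
optimal plan length = 3; 3 ≤ 3

Yes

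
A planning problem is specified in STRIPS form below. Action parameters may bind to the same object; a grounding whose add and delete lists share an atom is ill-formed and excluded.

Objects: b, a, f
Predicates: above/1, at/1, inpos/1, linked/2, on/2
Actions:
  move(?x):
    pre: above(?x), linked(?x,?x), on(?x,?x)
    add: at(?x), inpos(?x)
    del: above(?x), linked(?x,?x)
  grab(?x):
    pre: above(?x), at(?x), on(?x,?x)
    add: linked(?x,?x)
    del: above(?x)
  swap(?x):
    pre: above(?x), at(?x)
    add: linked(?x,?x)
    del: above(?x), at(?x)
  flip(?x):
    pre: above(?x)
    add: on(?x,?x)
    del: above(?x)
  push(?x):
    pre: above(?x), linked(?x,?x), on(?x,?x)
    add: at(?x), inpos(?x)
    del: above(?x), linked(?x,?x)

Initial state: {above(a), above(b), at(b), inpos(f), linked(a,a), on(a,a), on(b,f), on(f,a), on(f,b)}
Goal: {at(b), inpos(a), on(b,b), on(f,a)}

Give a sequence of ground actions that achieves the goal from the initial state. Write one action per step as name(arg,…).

move(a); flip(b)

1. move(a)  →  {above(b), at(a), at(b), inpos(a), inpos(f), on(a,a), on(b,f), on(f,a), on(f,b)}
2. flip(b)  →  {at(a), at(b), inpos(a), inpos(f), on(a,a), on(b,b), on(b,f), on(f,a), on(f,b)}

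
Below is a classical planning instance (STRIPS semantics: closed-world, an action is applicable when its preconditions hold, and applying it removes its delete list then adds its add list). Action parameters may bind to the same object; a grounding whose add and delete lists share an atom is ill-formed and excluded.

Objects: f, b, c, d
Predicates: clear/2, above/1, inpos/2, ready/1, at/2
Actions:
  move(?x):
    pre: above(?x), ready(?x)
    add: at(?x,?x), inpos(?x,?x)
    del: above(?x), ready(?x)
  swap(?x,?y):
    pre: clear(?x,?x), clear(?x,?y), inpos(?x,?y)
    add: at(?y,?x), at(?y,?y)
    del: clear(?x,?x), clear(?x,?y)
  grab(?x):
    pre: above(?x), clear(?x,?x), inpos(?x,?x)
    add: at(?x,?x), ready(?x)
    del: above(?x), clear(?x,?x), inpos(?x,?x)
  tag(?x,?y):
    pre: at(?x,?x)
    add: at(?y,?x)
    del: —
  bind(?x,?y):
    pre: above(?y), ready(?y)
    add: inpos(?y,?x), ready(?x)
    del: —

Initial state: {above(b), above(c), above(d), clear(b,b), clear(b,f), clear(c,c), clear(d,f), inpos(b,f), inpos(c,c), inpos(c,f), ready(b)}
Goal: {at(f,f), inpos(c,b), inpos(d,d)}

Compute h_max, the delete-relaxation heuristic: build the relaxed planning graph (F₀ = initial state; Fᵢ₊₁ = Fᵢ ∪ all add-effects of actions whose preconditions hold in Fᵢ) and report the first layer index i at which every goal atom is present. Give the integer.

2

F0 = init (11 atoms)
F1 = F0 ∪ {at(b,b), at(c,c), at(f,b), at(f,f), inpos(b,b), inpos(b,c), inpos(b,d), ready(c), ready(d), ready(f)}  (21 atoms)
F2 = F1 ∪ {at(b,c), at(b,f), at(c,b), at(c,f), at(d,b), at(d,c), at(d,d), at(d,f), at(f,c), inpos(c,b), inpos(c,d), inpos(d,b), inpos(d,c), inpos(d,d), inpos(d,f)}  (36 atoms)
goal ⊆ F2  ⇒  h_max = 2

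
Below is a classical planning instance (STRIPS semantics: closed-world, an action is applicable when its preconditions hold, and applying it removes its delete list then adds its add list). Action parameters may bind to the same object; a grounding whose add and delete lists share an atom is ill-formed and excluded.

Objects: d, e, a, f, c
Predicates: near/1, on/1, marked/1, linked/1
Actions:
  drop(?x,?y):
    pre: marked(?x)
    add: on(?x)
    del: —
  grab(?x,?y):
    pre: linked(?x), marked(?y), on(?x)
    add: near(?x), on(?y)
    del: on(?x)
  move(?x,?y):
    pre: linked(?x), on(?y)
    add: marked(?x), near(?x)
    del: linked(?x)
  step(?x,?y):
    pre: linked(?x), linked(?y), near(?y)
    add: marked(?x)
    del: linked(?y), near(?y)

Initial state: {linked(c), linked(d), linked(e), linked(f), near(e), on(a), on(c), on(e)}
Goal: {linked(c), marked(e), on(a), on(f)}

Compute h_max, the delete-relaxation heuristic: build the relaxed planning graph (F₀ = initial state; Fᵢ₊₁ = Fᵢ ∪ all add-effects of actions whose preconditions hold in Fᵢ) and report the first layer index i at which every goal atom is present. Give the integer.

2

F0 = init (8 atoms)
F1 = F0 ∪ {marked(c), marked(d), marked(e), marked(f), near(c), near(d), near(f)}  (15 atoms)
F2 = F1 ∪ {on(d), on(f)}  (17 atoms)
goal ⊆ F2  ⇒  h_max = 2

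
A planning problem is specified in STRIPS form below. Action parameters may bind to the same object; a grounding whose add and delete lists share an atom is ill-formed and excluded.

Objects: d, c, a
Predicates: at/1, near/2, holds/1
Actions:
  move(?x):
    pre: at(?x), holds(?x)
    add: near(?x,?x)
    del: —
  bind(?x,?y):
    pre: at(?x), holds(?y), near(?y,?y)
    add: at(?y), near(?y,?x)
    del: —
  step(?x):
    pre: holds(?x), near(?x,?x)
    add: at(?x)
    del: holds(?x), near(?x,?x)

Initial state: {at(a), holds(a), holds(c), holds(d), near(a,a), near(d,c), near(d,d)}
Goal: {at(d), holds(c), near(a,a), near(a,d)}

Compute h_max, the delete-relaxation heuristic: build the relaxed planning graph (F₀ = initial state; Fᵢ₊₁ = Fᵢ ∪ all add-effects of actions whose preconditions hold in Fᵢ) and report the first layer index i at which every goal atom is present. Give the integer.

F0 = init (7 atoms)
F1 = F0 ∪ {at(d), near(d,a)}  (9 atoms)
F2 = F1 ∪ {near(a,d)}  (10 atoms)
goal ⊆ F2  ⇒  h_max = 2

2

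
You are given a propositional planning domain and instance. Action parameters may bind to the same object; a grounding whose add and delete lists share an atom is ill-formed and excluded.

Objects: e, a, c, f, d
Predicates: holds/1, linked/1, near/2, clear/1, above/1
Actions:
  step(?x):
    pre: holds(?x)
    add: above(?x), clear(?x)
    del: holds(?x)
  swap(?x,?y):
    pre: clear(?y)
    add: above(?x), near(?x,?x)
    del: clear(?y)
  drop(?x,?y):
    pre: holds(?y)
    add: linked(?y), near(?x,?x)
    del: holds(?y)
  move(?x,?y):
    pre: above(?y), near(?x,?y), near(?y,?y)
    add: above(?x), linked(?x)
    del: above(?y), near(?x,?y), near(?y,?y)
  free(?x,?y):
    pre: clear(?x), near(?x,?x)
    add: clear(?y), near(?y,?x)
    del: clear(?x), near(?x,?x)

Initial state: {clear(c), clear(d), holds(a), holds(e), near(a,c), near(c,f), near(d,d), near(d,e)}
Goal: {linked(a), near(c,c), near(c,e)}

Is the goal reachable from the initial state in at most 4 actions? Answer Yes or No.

1. step(e)  →  {above(e), clear(c), clear(d), clear(e), holds(a), near(a,c), near(c,f), near(d,d), near(d,e)}
2. swap(e,c)  →  {above(e), clear(d), clear(e), holds(a), near(a,c), near(c,f), near(d,d), near(d,e), near(e,e)}
3. drop(c,a)  →  {above(e), clear(d), clear(e), linked(a), near(a,c), near(c,c), near(c,f), near(d,d), near(d,e), near(e,e)}
4. free(e,c)  →  {above(e), clear(c), clear(d), linked(a), near(a,c), near(c,c), near(c,e), near(c,f), near(d,d), near(d,e)}
optimal plan length = 4; 4 ≤ 4

Yes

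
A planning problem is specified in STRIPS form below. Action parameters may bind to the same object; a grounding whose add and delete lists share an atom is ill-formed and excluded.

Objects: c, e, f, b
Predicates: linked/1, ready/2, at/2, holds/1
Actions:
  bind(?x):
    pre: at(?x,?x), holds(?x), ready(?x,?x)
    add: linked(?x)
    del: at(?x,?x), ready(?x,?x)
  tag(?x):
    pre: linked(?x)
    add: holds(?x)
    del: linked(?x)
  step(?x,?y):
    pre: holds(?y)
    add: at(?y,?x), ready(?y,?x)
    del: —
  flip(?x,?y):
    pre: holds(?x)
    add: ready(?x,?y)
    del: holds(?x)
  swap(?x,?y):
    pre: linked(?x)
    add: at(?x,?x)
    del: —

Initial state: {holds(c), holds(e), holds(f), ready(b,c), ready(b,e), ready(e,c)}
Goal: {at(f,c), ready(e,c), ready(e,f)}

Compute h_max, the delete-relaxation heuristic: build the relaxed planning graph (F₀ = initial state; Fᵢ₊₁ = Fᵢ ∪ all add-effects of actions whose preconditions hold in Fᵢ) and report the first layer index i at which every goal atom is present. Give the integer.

1

F0 = init (6 atoms)
F1 = F0 ∪ {at(c,b), at(c,c), at(c,e), at(c,f), at(e,b), at(e,c), at(e,e), at(e,f), at(f,b), at(f,c), at(f,e), at(f,f), ready(c,b), ready(c,c), ready(c,e), ready(c,f), ready(e,b), ready(e,e), ready(e,f), ready(f,b), ready(f,c), ready(f,e), ready(f,f)}  (29 atoms)
goal ⊆ F1  ⇒  h_max = 1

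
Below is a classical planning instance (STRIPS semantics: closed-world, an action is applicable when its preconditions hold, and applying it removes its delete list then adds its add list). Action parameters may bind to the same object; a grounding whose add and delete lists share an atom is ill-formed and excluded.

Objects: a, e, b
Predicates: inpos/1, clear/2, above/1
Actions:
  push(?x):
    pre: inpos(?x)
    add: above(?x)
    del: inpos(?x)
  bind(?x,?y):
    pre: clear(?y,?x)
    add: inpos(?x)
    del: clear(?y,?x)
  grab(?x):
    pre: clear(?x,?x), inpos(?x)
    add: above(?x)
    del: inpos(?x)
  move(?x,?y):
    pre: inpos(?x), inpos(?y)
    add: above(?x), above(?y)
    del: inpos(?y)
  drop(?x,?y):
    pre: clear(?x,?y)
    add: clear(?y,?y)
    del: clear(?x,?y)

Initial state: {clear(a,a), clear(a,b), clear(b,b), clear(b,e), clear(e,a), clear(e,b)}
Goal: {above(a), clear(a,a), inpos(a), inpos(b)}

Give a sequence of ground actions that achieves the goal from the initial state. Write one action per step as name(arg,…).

1. bind(a,e)  →  {clear(a,a), clear(a,b), clear(b,b), clear(b,e), clear(e,b), inpos(a)}
2. bind(e,b)  →  {clear(a,a), clear(a,b), clear(b,b), clear(e,b), inpos(a), inpos(e)}
3. bind(b,a)  →  {clear(a,a), clear(b,b), clear(e,b), inpos(a), inpos(b), inpos(e)}
4. move(a,e)  →  {above(a), above(e), clear(a,a), clear(b,b), clear(e,b), inpos(a), inpos(b)}

bind(a,e); bind(e,b); bind(b,a); move(a,e)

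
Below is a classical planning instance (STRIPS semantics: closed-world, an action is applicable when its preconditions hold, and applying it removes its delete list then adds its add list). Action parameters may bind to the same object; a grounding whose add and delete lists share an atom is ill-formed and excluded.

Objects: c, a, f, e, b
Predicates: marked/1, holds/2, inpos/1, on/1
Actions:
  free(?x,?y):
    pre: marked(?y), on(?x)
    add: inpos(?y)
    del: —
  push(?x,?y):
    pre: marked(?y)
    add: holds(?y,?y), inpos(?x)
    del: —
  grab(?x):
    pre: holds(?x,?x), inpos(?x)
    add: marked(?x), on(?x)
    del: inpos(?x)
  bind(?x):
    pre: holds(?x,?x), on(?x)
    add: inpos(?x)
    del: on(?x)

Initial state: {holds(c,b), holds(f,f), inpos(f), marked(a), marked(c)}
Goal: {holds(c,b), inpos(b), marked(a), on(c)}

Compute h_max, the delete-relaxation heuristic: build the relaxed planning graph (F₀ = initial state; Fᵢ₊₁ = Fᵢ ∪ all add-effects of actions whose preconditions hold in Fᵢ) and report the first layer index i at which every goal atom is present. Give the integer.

2

F0 = init (5 atoms)
F1 = F0 ∪ {holds(a,a), holds(c,c), inpos(a), inpos(b), inpos(c), inpos(e), marked(f), on(f)}  (13 atoms)
F2 = F1 ∪ {on(a), on(c)}  (15 atoms)
goal ⊆ F2  ⇒  h_max = 2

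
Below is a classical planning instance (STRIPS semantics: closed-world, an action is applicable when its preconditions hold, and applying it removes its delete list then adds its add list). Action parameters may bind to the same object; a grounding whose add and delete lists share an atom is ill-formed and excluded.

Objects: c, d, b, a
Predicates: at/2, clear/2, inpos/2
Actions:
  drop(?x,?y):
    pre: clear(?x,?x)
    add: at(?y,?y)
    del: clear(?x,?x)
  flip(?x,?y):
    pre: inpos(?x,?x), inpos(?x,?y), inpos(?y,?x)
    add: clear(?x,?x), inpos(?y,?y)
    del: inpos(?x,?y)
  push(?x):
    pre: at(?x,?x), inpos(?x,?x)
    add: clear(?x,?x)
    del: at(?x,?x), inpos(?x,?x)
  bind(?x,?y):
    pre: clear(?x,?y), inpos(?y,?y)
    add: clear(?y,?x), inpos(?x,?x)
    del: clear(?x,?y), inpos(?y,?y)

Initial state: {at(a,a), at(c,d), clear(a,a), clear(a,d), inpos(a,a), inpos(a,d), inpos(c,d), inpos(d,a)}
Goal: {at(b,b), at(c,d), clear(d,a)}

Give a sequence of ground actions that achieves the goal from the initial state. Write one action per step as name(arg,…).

drop(a,b); flip(a,d); bind(a,d)

1. drop(a,b)  →  {at(a,a), at(b,b), at(c,d), clear(a,d), inpos(a,a), inpos(a,d), inpos(c,d), inpos(d,a)}
2. flip(a,d)  →  {at(a,a), at(b,b), at(c,d), clear(a,a), clear(a,d), inpos(a,a), inpos(c,d), inpos(d,a), inpos(d,d)}
3. bind(a,d)  →  {at(a,a), at(b,b), at(c,d), clear(a,a), clear(d,a), inpos(a,a), inpos(c,d), inpos(d,a)}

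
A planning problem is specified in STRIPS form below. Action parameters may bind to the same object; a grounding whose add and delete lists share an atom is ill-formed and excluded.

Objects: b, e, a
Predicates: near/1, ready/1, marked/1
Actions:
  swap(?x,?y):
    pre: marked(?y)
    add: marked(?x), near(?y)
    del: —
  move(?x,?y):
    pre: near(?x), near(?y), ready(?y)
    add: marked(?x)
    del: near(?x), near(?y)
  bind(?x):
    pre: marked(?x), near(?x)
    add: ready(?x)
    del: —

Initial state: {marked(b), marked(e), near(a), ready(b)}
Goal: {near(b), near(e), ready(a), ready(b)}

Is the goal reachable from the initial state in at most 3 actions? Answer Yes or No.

1. swap(b,b)  →  {marked(b), marked(e), near(a), near(b), ready(b)}
2. swap(a,e)  →  {marked(a), marked(b), marked(e), near(a), near(b), near(e), ready(b)}
3. bind(a)  →  {marked(a), marked(b), marked(e), near(a), near(b), near(e), ready(a), ready(b)}
optimal plan length = 3; 3 ≤ 3

Yes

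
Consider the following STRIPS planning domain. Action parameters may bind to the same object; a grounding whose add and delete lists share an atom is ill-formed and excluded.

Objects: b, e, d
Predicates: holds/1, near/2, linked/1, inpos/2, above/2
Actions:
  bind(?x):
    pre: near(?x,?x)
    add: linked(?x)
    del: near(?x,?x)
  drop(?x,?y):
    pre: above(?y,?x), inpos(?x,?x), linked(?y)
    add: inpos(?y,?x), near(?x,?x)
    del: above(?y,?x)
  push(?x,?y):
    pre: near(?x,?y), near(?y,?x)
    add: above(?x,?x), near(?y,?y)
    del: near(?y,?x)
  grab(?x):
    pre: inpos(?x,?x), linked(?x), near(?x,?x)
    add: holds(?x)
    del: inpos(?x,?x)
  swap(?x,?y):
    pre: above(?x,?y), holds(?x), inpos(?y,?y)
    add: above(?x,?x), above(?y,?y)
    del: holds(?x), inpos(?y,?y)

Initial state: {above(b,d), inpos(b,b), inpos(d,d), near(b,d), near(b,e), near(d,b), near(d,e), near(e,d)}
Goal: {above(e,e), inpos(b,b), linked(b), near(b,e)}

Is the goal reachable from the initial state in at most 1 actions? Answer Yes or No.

1. push(e,d)  →  {above(b,d), above(e,e), inpos(b,b), inpos(d,d), near(b,d), near(b,e), near(d,b), near(d,d), near(e,d)}
2. push(d,b)  →  {above(b,d), above(d,d), above(e,e), inpos(b,b), inpos(d,d), near(b,b), near(b,e), near(d,b), near(d,d), near(e,d)}
3. bind(b)  →  {above(b,d), above(d,d), above(e,e), inpos(b,b), inpos(d,d), linked(b), near(b,e), near(d,b), near(d,d), near(e,d)}
optimal plan length = 3; 3 > 1

No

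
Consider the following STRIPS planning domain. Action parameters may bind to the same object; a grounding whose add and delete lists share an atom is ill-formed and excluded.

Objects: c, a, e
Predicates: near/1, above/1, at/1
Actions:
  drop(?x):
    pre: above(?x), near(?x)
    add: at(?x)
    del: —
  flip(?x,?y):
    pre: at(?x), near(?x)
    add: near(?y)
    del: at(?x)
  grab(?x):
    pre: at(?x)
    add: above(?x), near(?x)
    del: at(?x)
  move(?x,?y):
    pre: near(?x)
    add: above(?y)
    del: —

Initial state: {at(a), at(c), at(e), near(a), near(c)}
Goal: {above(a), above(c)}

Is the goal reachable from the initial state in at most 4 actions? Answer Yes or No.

1. grab(c)  →  {above(c), at(a), at(e), near(a), near(c)}
2. grab(a)  →  {above(a), above(c), at(e), near(a), near(c)}
optimal plan length = 2; 2 ≤ 4

Yes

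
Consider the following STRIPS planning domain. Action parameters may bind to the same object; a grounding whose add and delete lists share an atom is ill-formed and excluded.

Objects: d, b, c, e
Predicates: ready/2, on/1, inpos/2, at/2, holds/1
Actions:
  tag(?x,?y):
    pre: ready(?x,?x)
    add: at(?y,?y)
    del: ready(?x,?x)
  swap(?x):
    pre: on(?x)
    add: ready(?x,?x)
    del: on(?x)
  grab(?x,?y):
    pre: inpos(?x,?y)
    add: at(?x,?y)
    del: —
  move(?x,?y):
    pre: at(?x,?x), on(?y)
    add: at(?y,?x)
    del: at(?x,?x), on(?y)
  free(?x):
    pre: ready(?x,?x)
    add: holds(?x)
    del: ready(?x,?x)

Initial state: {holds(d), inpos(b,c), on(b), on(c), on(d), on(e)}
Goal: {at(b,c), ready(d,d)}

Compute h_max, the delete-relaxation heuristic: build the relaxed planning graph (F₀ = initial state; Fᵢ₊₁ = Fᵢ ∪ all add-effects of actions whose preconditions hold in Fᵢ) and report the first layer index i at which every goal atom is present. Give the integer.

F0 = init (6 atoms)
F1 = F0 ∪ {at(b,c), ready(b,b), ready(c,c), ready(d,d), ready(e,e)}  (11 atoms)
goal ⊆ F1  ⇒  h_max = 1

1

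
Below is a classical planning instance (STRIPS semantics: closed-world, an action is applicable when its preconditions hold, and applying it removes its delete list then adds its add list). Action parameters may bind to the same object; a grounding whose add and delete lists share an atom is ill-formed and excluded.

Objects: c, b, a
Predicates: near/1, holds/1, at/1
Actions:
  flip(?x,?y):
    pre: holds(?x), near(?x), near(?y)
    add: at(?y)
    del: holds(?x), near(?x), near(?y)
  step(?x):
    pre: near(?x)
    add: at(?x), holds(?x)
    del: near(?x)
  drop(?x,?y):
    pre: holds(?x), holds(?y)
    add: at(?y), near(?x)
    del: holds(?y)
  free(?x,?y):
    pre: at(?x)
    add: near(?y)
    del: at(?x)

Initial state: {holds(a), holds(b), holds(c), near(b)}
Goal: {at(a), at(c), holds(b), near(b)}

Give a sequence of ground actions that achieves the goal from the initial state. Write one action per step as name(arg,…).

1. drop(c,c)  →  {at(c), holds(a), holds(b), near(b), near(c)}
2. drop(b,a)  →  {at(a), at(c), holds(b), near(b), near(c)}

drop(c,c); drop(b,a)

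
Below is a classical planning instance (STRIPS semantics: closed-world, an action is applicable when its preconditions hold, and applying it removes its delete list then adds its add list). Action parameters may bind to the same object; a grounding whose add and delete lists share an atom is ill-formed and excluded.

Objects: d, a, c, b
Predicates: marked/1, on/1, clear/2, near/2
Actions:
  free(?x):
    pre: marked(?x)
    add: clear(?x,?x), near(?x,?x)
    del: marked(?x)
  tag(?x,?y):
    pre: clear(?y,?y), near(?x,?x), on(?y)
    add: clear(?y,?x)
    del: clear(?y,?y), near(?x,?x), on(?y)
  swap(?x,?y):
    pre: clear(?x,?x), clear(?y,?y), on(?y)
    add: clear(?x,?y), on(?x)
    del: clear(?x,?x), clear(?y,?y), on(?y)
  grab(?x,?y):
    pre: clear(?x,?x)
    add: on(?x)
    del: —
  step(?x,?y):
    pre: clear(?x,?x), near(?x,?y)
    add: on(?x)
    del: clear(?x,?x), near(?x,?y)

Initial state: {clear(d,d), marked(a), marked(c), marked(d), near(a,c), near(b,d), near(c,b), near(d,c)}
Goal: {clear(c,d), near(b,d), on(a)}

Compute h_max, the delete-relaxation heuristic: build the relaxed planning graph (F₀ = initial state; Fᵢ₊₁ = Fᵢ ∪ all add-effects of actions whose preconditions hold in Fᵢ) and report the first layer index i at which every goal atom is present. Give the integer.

F0 = init (8 atoms)
F1 = F0 ∪ {clear(a,a), clear(c,c), near(a,a), near(c,c), near(d,d), on(d)}  (14 atoms)
F2 = F1 ∪ {clear(a,d), clear(c,d), clear(d,a), clear(d,c), on(a), on(c)}  (20 atoms)
goal ⊆ F2  ⇒  h_max = 2

2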